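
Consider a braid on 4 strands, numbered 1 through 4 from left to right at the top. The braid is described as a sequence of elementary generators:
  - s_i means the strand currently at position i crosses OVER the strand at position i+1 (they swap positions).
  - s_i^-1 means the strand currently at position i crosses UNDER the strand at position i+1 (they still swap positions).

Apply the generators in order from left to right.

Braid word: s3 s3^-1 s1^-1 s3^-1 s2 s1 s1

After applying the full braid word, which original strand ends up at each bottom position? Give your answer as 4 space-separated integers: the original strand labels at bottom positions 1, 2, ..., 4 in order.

Answer: 2 4 1 3

Derivation:
Gen 1 (s3): strand 3 crosses over strand 4. Perm now: [1 2 4 3]
Gen 2 (s3^-1): strand 4 crosses under strand 3. Perm now: [1 2 3 4]
Gen 3 (s1^-1): strand 1 crosses under strand 2. Perm now: [2 1 3 4]
Gen 4 (s3^-1): strand 3 crosses under strand 4. Perm now: [2 1 4 3]
Gen 5 (s2): strand 1 crosses over strand 4. Perm now: [2 4 1 3]
Gen 6 (s1): strand 2 crosses over strand 4. Perm now: [4 2 1 3]
Gen 7 (s1): strand 4 crosses over strand 2. Perm now: [2 4 1 3]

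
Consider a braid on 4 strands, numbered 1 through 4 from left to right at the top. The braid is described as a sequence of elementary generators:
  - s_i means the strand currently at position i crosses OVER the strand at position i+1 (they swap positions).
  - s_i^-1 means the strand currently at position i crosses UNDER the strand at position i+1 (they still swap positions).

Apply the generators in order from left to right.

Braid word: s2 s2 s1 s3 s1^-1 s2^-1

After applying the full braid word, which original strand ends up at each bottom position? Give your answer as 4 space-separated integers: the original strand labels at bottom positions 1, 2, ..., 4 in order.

Answer: 1 4 2 3

Derivation:
Gen 1 (s2): strand 2 crosses over strand 3. Perm now: [1 3 2 4]
Gen 2 (s2): strand 3 crosses over strand 2. Perm now: [1 2 3 4]
Gen 3 (s1): strand 1 crosses over strand 2. Perm now: [2 1 3 4]
Gen 4 (s3): strand 3 crosses over strand 4. Perm now: [2 1 4 3]
Gen 5 (s1^-1): strand 2 crosses under strand 1. Perm now: [1 2 4 3]
Gen 6 (s2^-1): strand 2 crosses under strand 4. Perm now: [1 4 2 3]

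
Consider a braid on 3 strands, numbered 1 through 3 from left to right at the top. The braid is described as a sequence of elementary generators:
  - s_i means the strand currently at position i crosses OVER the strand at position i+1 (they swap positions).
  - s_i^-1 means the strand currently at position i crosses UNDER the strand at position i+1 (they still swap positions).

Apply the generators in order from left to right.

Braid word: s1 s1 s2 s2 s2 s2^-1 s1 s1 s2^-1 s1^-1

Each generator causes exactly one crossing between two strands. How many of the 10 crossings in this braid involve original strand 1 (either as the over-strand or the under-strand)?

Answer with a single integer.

Answer: 5

Derivation:
Gen 1: crossing 1x2. Involves strand 1? yes. Count so far: 1
Gen 2: crossing 2x1. Involves strand 1? yes. Count so far: 2
Gen 3: crossing 2x3. Involves strand 1? no. Count so far: 2
Gen 4: crossing 3x2. Involves strand 1? no. Count so far: 2
Gen 5: crossing 2x3. Involves strand 1? no. Count so far: 2
Gen 6: crossing 3x2. Involves strand 1? no. Count so far: 2
Gen 7: crossing 1x2. Involves strand 1? yes. Count so far: 3
Gen 8: crossing 2x1. Involves strand 1? yes. Count so far: 4
Gen 9: crossing 2x3. Involves strand 1? no. Count so far: 4
Gen 10: crossing 1x3. Involves strand 1? yes. Count so far: 5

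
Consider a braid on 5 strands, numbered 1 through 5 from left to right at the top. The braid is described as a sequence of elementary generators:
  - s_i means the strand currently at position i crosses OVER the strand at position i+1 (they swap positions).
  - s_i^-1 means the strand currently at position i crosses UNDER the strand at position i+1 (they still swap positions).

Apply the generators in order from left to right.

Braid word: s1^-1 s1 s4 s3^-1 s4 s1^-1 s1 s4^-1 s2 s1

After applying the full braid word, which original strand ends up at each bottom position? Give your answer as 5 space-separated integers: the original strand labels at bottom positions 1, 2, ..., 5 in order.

Gen 1 (s1^-1): strand 1 crosses under strand 2. Perm now: [2 1 3 4 5]
Gen 2 (s1): strand 2 crosses over strand 1. Perm now: [1 2 3 4 5]
Gen 3 (s4): strand 4 crosses over strand 5. Perm now: [1 2 3 5 4]
Gen 4 (s3^-1): strand 3 crosses under strand 5. Perm now: [1 2 5 3 4]
Gen 5 (s4): strand 3 crosses over strand 4. Perm now: [1 2 5 4 3]
Gen 6 (s1^-1): strand 1 crosses under strand 2. Perm now: [2 1 5 4 3]
Gen 7 (s1): strand 2 crosses over strand 1. Perm now: [1 2 5 4 3]
Gen 8 (s4^-1): strand 4 crosses under strand 3. Perm now: [1 2 5 3 4]
Gen 9 (s2): strand 2 crosses over strand 5. Perm now: [1 5 2 3 4]
Gen 10 (s1): strand 1 crosses over strand 5. Perm now: [5 1 2 3 4]

Answer: 5 1 2 3 4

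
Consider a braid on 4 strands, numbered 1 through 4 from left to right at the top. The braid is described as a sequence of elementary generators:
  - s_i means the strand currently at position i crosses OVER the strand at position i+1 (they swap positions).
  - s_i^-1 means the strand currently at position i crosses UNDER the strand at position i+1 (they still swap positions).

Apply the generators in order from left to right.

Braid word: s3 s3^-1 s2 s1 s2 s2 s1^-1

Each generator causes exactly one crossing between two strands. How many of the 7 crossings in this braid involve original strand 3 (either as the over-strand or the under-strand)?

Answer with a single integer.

Answer: 5

Derivation:
Gen 1: crossing 3x4. Involves strand 3? yes. Count so far: 1
Gen 2: crossing 4x3. Involves strand 3? yes. Count so far: 2
Gen 3: crossing 2x3. Involves strand 3? yes. Count so far: 3
Gen 4: crossing 1x3. Involves strand 3? yes. Count so far: 4
Gen 5: crossing 1x2. Involves strand 3? no. Count so far: 4
Gen 6: crossing 2x1. Involves strand 3? no. Count so far: 4
Gen 7: crossing 3x1. Involves strand 3? yes. Count so far: 5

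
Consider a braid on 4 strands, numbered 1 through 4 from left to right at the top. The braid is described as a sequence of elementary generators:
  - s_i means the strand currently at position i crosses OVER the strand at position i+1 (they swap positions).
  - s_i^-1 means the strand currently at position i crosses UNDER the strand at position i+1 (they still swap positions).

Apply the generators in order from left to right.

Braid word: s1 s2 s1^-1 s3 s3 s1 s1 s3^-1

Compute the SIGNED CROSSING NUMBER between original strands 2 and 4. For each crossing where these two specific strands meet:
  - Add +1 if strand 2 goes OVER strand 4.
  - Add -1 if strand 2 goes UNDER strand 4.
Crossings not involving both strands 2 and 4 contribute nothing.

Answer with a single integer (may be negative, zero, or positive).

Answer: 0

Derivation:
Gen 1: crossing 1x2. Both 2&4? no. Sum: 0
Gen 2: crossing 1x3. Both 2&4? no. Sum: 0
Gen 3: crossing 2x3. Both 2&4? no. Sum: 0
Gen 4: crossing 1x4. Both 2&4? no. Sum: 0
Gen 5: crossing 4x1. Both 2&4? no. Sum: 0
Gen 6: crossing 3x2. Both 2&4? no. Sum: 0
Gen 7: crossing 2x3. Both 2&4? no. Sum: 0
Gen 8: crossing 1x4. Both 2&4? no. Sum: 0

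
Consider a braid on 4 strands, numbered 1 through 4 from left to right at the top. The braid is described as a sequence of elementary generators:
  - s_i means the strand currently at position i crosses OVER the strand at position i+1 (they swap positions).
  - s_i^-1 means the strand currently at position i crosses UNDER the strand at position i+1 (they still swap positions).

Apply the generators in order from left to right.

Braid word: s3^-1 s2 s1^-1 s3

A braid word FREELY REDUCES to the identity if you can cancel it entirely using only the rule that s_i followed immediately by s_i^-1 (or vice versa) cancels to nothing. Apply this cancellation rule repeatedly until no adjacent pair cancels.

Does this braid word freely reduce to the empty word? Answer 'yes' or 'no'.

Gen 1 (s3^-1): push. Stack: [s3^-1]
Gen 2 (s2): push. Stack: [s3^-1 s2]
Gen 3 (s1^-1): push. Stack: [s3^-1 s2 s1^-1]
Gen 4 (s3): push. Stack: [s3^-1 s2 s1^-1 s3]
Reduced word: s3^-1 s2 s1^-1 s3

Answer: no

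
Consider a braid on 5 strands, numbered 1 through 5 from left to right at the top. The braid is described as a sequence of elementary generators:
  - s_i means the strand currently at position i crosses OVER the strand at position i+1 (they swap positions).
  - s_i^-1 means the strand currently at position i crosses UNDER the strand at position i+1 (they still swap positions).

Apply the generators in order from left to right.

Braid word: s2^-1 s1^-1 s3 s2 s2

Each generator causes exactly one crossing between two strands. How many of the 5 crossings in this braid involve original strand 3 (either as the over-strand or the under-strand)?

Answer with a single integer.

Answer: 2

Derivation:
Gen 1: crossing 2x3. Involves strand 3? yes. Count so far: 1
Gen 2: crossing 1x3. Involves strand 3? yes. Count so far: 2
Gen 3: crossing 2x4. Involves strand 3? no. Count so far: 2
Gen 4: crossing 1x4. Involves strand 3? no. Count so far: 2
Gen 5: crossing 4x1. Involves strand 3? no. Count so far: 2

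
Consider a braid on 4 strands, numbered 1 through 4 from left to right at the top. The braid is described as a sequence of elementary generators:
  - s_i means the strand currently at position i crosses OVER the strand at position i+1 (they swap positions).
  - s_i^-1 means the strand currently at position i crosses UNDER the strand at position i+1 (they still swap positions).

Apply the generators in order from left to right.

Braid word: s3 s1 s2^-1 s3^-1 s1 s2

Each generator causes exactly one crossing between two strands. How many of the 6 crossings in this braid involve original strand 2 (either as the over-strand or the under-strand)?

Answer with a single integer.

Gen 1: crossing 3x4. Involves strand 2? no. Count so far: 0
Gen 2: crossing 1x2. Involves strand 2? yes. Count so far: 1
Gen 3: crossing 1x4. Involves strand 2? no. Count so far: 1
Gen 4: crossing 1x3. Involves strand 2? no. Count so far: 1
Gen 5: crossing 2x4. Involves strand 2? yes. Count so far: 2
Gen 6: crossing 2x3. Involves strand 2? yes. Count so far: 3

Answer: 3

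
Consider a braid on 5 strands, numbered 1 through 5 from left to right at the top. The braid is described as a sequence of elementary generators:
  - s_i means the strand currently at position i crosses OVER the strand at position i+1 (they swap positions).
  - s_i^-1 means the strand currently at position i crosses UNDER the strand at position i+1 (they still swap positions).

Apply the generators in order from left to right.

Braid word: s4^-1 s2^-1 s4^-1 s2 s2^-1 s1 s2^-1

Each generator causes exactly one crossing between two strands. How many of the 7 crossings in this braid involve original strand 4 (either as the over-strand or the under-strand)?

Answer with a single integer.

Gen 1: crossing 4x5. Involves strand 4? yes. Count so far: 1
Gen 2: crossing 2x3. Involves strand 4? no. Count so far: 1
Gen 3: crossing 5x4. Involves strand 4? yes. Count so far: 2
Gen 4: crossing 3x2. Involves strand 4? no. Count so far: 2
Gen 5: crossing 2x3. Involves strand 4? no. Count so far: 2
Gen 6: crossing 1x3. Involves strand 4? no. Count so far: 2
Gen 7: crossing 1x2. Involves strand 4? no. Count so far: 2

Answer: 2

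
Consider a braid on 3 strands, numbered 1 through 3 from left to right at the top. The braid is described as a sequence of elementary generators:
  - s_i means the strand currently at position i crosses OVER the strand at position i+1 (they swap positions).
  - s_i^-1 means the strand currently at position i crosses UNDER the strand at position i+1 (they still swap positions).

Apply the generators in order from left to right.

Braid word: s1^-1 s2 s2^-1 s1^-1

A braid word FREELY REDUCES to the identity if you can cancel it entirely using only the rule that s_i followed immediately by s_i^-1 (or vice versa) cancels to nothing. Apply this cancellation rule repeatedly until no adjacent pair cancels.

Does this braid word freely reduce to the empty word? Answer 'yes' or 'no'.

Answer: no

Derivation:
Gen 1 (s1^-1): push. Stack: [s1^-1]
Gen 2 (s2): push. Stack: [s1^-1 s2]
Gen 3 (s2^-1): cancels prior s2. Stack: [s1^-1]
Gen 4 (s1^-1): push. Stack: [s1^-1 s1^-1]
Reduced word: s1^-1 s1^-1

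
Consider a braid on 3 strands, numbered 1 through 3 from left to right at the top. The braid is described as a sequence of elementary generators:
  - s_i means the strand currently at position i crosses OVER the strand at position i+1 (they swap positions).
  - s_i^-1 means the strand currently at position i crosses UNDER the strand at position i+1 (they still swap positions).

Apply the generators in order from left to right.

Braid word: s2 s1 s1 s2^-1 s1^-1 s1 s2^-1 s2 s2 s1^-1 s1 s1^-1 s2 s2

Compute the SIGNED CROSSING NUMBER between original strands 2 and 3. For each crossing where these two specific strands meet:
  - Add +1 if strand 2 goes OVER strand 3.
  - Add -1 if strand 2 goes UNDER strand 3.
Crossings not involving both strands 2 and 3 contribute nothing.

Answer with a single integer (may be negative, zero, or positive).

Gen 1: 2 over 3. Both 2&3? yes. Contrib: +1. Sum: 1
Gen 2: crossing 1x3. Both 2&3? no. Sum: 1
Gen 3: crossing 3x1. Both 2&3? no. Sum: 1
Gen 4: 3 under 2. Both 2&3? yes. Contrib: +1. Sum: 2
Gen 5: crossing 1x2. Both 2&3? no. Sum: 2
Gen 6: crossing 2x1. Both 2&3? no. Sum: 2
Gen 7: 2 under 3. Both 2&3? yes. Contrib: -1. Sum: 1
Gen 8: 3 over 2. Both 2&3? yes. Contrib: -1. Sum: 0
Gen 9: 2 over 3. Both 2&3? yes. Contrib: +1. Sum: 1
Gen 10: crossing 1x3. Both 2&3? no. Sum: 1
Gen 11: crossing 3x1. Both 2&3? no. Sum: 1
Gen 12: crossing 1x3. Both 2&3? no. Sum: 1
Gen 13: crossing 1x2. Both 2&3? no. Sum: 1
Gen 14: crossing 2x1. Both 2&3? no. Sum: 1

Answer: 1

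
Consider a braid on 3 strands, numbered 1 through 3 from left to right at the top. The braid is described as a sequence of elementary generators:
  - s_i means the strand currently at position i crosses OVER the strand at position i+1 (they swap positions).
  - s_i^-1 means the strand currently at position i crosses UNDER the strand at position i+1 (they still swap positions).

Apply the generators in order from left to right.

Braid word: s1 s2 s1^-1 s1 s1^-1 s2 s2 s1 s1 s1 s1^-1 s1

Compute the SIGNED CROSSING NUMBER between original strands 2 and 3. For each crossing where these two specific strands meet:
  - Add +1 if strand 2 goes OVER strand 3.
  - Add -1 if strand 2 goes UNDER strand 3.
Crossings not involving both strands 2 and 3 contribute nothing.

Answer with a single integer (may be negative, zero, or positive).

Gen 1: crossing 1x2. Both 2&3? no. Sum: 0
Gen 2: crossing 1x3. Both 2&3? no. Sum: 0
Gen 3: 2 under 3. Both 2&3? yes. Contrib: -1. Sum: -1
Gen 4: 3 over 2. Both 2&3? yes. Contrib: -1. Sum: -2
Gen 5: 2 under 3. Both 2&3? yes. Contrib: -1. Sum: -3
Gen 6: crossing 2x1. Both 2&3? no. Sum: -3
Gen 7: crossing 1x2. Both 2&3? no. Sum: -3
Gen 8: 3 over 2. Both 2&3? yes. Contrib: -1. Sum: -4
Gen 9: 2 over 3. Both 2&3? yes. Contrib: +1. Sum: -3
Gen 10: 3 over 2. Both 2&3? yes. Contrib: -1. Sum: -4
Gen 11: 2 under 3. Both 2&3? yes. Contrib: -1. Sum: -5
Gen 12: 3 over 2. Both 2&3? yes. Contrib: -1. Sum: -6

Answer: -6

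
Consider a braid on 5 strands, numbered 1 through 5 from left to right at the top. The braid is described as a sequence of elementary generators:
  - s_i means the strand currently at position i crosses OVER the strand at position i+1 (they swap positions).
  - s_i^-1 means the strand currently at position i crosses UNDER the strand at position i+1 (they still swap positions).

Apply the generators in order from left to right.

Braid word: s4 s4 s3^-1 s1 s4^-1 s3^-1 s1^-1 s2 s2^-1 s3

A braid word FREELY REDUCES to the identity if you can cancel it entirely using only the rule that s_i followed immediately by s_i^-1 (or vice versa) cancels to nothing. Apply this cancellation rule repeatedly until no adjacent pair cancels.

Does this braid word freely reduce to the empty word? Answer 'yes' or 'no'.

Answer: no

Derivation:
Gen 1 (s4): push. Stack: [s4]
Gen 2 (s4): push. Stack: [s4 s4]
Gen 3 (s3^-1): push. Stack: [s4 s4 s3^-1]
Gen 4 (s1): push. Stack: [s4 s4 s3^-1 s1]
Gen 5 (s4^-1): push. Stack: [s4 s4 s3^-1 s1 s4^-1]
Gen 6 (s3^-1): push. Stack: [s4 s4 s3^-1 s1 s4^-1 s3^-1]
Gen 7 (s1^-1): push. Stack: [s4 s4 s3^-1 s1 s4^-1 s3^-1 s1^-1]
Gen 8 (s2): push. Stack: [s4 s4 s3^-1 s1 s4^-1 s3^-1 s1^-1 s2]
Gen 9 (s2^-1): cancels prior s2. Stack: [s4 s4 s3^-1 s1 s4^-1 s3^-1 s1^-1]
Gen 10 (s3): push. Stack: [s4 s4 s3^-1 s1 s4^-1 s3^-1 s1^-1 s3]
Reduced word: s4 s4 s3^-1 s1 s4^-1 s3^-1 s1^-1 s3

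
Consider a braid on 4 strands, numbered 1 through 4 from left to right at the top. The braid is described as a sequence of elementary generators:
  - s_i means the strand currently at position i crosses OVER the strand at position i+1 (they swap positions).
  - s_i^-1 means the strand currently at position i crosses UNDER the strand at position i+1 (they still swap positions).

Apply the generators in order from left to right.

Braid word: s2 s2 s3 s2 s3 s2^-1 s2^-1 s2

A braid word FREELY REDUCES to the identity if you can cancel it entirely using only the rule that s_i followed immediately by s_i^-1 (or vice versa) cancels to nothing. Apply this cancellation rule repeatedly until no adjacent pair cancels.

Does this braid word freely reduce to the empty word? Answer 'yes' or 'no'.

Answer: no

Derivation:
Gen 1 (s2): push. Stack: [s2]
Gen 2 (s2): push. Stack: [s2 s2]
Gen 3 (s3): push. Stack: [s2 s2 s3]
Gen 4 (s2): push. Stack: [s2 s2 s3 s2]
Gen 5 (s3): push. Stack: [s2 s2 s3 s2 s3]
Gen 6 (s2^-1): push. Stack: [s2 s2 s3 s2 s3 s2^-1]
Gen 7 (s2^-1): push. Stack: [s2 s2 s3 s2 s3 s2^-1 s2^-1]
Gen 8 (s2): cancels prior s2^-1. Stack: [s2 s2 s3 s2 s3 s2^-1]
Reduced word: s2 s2 s3 s2 s3 s2^-1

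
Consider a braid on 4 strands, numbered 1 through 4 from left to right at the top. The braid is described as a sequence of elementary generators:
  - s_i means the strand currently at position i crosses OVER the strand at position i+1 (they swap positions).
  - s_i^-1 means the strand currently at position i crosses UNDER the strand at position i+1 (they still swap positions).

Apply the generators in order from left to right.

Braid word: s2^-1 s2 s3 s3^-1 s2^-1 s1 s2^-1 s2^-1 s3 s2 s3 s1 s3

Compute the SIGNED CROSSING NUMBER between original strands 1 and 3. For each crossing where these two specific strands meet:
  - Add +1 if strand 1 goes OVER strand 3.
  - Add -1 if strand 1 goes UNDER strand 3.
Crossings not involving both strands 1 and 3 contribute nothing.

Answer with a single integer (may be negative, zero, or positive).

Answer: 1

Derivation:
Gen 1: crossing 2x3. Both 1&3? no. Sum: 0
Gen 2: crossing 3x2. Both 1&3? no. Sum: 0
Gen 3: crossing 3x4. Both 1&3? no. Sum: 0
Gen 4: crossing 4x3. Both 1&3? no. Sum: 0
Gen 5: crossing 2x3. Both 1&3? no. Sum: 0
Gen 6: 1 over 3. Both 1&3? yes. Contrib: +1. Sum: 1
Gen 7: crossing 1x2. Both 1&3? no. Sum: 1
Gen 8: crossing 2x1. Both 1&3? no. Sum: 1
Gen 9: crossing 2x4. Both 1&3? no. Sum: 1
Gen 10: crossing 1x4. Both 1&3? no. Sum: 1
Gen 11: crossing 1x2. Both 1&3? no. Sum: 1
Gen 12: crossing 3x4. Both 1&3? no. Sum: 1
Gen 13: crossing 2x1. Both 1&3? no. Sum: 1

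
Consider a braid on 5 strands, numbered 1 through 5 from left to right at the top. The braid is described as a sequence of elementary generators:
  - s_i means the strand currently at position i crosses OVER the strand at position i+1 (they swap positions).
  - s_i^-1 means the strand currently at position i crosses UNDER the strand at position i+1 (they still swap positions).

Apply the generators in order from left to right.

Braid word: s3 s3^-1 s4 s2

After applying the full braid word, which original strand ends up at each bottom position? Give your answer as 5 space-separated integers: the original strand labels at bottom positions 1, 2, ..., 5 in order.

Answer: 1 3 2 5 4

Derivation:
Gen 1 (s3): strand 3 crosses over strand 4. Perm now: [1 2 4 3 5]
Gen 2 (s3^-1): strand 4 crosses under strand 3. Perm now: [1 2 3 4 5]
Gen 3 (s4): strand 4 crosses over strand 5. Perm now: [1 2 3 5 4]
Gen 4 (s2): strand 2 crosses over strand 3. Perm now: [1 3 2 5 4]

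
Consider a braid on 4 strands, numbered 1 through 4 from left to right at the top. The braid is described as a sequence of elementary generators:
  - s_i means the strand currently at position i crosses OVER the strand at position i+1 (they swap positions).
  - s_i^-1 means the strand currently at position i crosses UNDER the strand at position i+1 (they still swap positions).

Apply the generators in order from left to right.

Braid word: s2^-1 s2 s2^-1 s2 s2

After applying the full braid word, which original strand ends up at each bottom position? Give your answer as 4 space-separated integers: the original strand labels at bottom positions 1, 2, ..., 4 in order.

Gen 1 (s2^-1): strand 2 crosses under strand 3. Perm now: [1 3 2 4]
Gen 2 (s2): strand 3 crosses over strand 2. Perm now: [1 2 3 4]
Gen 3 (s2^-1): strand 2 crosses under strand 3. Perm now: [1 3 2 4]
Gen 4 (s2): strand 3 crosses over strand 2. Perm now: [1 2 3 4]
Gen 5 (s2): strand 2 crosses over strand 3. Perm now: [1 3 2 4]

Answer: 1 3 2 4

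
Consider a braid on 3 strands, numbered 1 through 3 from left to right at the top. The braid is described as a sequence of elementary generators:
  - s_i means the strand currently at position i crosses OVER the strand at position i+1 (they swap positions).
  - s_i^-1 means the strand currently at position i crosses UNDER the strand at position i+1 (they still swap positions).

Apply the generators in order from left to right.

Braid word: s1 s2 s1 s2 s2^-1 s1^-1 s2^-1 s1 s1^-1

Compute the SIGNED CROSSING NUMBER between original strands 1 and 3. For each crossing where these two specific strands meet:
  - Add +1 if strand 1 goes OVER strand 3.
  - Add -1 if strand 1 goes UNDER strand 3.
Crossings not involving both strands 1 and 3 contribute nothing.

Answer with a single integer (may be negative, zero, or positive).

Gen 1: crossing 1x2. Both 1&3? no. Sum: 0
Gen 2: 1 over 3. Both 1&3? yes. Contrib: +1. Sum: 1
Gen 3: crossing 2x3. Both 1&3? no. Sum: 1
Gen 4: crossing 2x1. Both 1&3? no. Sum: 1
Gen 5: crossing 1x2. Both 1&3? no. Sum: 1
Gen 6: crossing 3x2. Both 1&3? no. Sum: 1
Gen 7: 3 under 1. Both 1&3? yes. Contrib: +1. Sum: 2
Gen 8: crossing 2x1. Both 1&3? no. Sum: 2
Gen 9: crossing 1x2. Both 1&3? no. Sum: 2

Answer: 2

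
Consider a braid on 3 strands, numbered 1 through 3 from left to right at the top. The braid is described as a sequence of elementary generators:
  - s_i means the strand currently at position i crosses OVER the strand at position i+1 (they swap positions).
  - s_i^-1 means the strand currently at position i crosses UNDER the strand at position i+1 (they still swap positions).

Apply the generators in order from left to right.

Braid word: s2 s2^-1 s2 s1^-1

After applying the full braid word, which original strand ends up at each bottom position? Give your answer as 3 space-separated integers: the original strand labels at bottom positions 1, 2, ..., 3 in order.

Gen 1 (s2): strand 2 crosses over strand 3. Perm now: [1 3 2]
Gen 2 (s2^-1): strand 3 crosses under strand 2. Perm now: [1 2 3]
Gen 3 (s2): strand 2 crosses over strand 3. Perm now: [1 3 2]
Gen 4 (s1^-1): strand 1 crosses under strand 3. Perm now: [3 1 2]

Answer: 3 1 2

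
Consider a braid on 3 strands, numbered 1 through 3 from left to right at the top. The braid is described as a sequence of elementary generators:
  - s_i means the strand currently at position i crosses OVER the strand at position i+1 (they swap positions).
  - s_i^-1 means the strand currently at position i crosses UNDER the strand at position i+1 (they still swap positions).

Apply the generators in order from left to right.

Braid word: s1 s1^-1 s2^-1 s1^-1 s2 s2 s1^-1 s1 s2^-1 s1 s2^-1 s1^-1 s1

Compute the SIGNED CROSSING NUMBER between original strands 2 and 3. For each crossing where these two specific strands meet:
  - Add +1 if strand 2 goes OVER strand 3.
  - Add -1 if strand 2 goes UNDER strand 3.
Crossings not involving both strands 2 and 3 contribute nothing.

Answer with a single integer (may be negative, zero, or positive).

Answer: -2

Derivation:
Gen 1: crossing 1x2. Both 2&3? no. Sum: 0
Gen 2: crossing 2x1. Both 2&3? no. Sum: 0
Gen 3: 2 under 3. Both 2&3? yes. Contrib: -1. Sum: -1
Gen 4: crossing 1x3. Both 2&3? no. Sum: -1
Gen 5: crossing 1x2. Both 2&3? no. Sum: -1
Gen 6: crossing 2x1. Both 2&3? no. Sum: -1
Gen 7: crossing 3x1. Both 2&3? no. Sum: -1
Gen 8: crossing 1x3. Both 2&3? no. Sum: -1
Gen 9: crossing 1x2. Both 2&3? no. Sum: -1
Gen 10: 3 over 2. Both 2&3? yes. Contrib: -1. Sum: -2
Gen 11: crossing 3x1. Both 2&3? no. Sum: -2
Gen 12: crossing 2x1. Both 2&3? no. Sum: -2
Gen 13: crossing 1x2. Both 2&3? no. Sum: -2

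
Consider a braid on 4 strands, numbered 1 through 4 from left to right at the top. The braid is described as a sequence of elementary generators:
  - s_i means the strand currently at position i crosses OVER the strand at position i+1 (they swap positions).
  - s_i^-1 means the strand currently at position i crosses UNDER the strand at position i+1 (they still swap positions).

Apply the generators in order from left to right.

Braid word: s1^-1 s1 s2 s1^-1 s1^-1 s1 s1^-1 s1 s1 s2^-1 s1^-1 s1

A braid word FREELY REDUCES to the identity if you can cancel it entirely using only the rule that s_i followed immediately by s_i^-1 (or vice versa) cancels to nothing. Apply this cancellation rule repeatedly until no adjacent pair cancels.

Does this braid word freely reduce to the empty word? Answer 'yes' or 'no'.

Gen 1 (s1^-1): push. Stack: [s1^-1]
Gen 2 (s1): cancels prior s1^-1. Stack: []
Gen 3 (s2): push. Stack: [s2]
Gen 4 (s1^-1): push. Stack: [s2 s1^-1]
Gen 5 (s1^-1): push. Stack: [s2 s1^-1 s1^-1]
Gen 6 (s1): cancels prior s1^-1. Stack: [s2 s1^-1]
Gen 7 (s1^-1): push. Stack: [s2 s1^-1 s1^-1]
Gen 8 (s1): cancels prior s1^-1. Stack: [s2 s1^-1]
Gen 9 (s1): cancels prior s1^-1. Stack: [s2]
Gen 10 (s2^-1): cancels prior s2. Stack: []
Gen 11 (s1^-1): push. Stack: [s1^-1]
Gen 12 (s1): cancels prior s1^-1. Stack: []
Reduced word: (empty)

Answer: yes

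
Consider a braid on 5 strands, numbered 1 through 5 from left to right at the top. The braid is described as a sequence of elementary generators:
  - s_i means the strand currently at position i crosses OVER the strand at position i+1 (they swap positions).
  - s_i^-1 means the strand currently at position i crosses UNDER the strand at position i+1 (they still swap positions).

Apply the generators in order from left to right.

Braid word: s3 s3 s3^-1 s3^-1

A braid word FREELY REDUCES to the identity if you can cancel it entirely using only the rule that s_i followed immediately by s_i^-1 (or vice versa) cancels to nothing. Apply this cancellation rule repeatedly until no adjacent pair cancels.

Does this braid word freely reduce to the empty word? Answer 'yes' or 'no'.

Gen 1 (s3): push. Stack: [s3]
Gen 2 (s3): push. Stack: [s3 s3]
Gen 3 (s3^-1): cancels prior s3. Stack: [s3]
Gen 4 (s3^-1): cancels prior s3. Stack: []
Reduced word: (empty)

Answer: yes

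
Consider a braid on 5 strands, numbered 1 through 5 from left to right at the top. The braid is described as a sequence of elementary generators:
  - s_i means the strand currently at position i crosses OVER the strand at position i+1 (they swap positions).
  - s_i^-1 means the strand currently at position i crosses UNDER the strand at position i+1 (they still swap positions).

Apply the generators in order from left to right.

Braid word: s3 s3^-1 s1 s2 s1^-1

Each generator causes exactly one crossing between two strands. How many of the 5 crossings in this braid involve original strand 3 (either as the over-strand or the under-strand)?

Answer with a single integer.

Gen 1: crossing 3x4. Involves strand 3? yes. Count so far: 1
Gen 2: crossing 4x3. Involves strand 3? yes. Count so far: 2
Gen 3: crossing 1x2. Involves strand 3? no. Count so far: 2
Gen 4: crossing 1x3. Involves strand 3? yes. Count so far: 3
Gen 5: crossing 2x3. Involves strand 3? yes. Count so far: 4

Answer: 4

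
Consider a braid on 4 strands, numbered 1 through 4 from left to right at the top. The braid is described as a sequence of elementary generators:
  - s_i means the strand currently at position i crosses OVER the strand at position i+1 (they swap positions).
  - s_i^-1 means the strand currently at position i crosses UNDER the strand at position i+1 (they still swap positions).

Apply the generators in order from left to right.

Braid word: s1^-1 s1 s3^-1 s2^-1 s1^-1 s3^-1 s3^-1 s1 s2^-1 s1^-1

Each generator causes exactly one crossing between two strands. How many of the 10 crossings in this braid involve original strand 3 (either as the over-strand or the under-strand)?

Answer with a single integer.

Gen 1: crossing 1x2. Involves strand 3? no. Count so far: 0
Gen 2: crossing 2x1. Involves strand 3? no. Count so far: 0
Gen 3: crossing 3x4. Involves strand 3? yes. Count so far: 1
Gen 4: crossing 2x4. Involves strand 3? no. Count so far: 1
Gen 5: crossing 1x4. Involves strand 3? no. Count so far: 1
Gen 6: crossing 2x3. Involves strand 3? yes. Count so far: 2
Gen 7: crossing 3x2. Involves strand 3? yes. Count so far: 3
Gen 8: crossing 4x1. Involves strand 3? no. Count so far: 3
Gen 9: crossing 4x2. Involves strand 3? no. Count so far: 3
Gen 10: crossing 1x2. Involves strand 3? no. Count so far: 3

Answer: 3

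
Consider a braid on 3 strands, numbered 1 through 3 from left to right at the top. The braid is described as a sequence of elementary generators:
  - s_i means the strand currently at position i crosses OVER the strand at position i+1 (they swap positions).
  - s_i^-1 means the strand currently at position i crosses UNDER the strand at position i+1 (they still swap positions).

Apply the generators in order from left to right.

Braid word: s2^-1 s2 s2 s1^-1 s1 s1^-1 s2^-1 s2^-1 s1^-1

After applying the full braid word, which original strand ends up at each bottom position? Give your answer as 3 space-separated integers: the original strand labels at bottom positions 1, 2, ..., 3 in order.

Answer: 1 3 2

Derivation:
Gen 1 (s2^-1): strand 2 crosses under strand 3. Perm now: [1 3 2]
Gen 2 (s2): strand 3 crosses over strand 2. Perm now: [1 2 3]
Gen 3 (s2): strand 2 crosses over strand 3. Perm now: [1 3 2]
Gen 4 (s1^-1): strand 1 crosses under strand 3. Perm now: [3 1 2]
Gen 5 (s1): strand 3 crosses over strand 1. Perm now: [1 3 2]
Gen 6 (s1^-1): strand 1 crosses under strand 3. Perm now: [3 1 2]
Gen 7 (s2^-1): strand 1 crosses under strand 2. Perm now: [3 2 1]
Gen 8 (s2^-1): strand 2 crosses under strand 1. Perm now: [3 1 2]
Gen 9 (s1^-1): strand 3 crosses under strand 1. Perm now: [1 3 2]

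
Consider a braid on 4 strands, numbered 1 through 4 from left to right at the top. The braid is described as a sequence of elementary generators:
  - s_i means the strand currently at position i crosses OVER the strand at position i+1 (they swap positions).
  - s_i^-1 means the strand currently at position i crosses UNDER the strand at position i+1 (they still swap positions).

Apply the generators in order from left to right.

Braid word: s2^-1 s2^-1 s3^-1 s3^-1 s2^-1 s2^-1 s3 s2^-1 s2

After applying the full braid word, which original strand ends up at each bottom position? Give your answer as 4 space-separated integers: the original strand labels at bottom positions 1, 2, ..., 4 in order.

Gen 1 (s2^-1): strand 2 crosses under strand 3. Perm now: [1 3 2 4]
Gen 2 (s2^-1): strand 3 crosses under strand 2. Perm now: [1 2 3 4]
Gen 3 (s3^-1): strand 3 crosses under strand 4. Perm now: [1 2 4 3]
Gen 4 (s3^-1): strand 4 crosses under strand 3. Perm now: [1 2 3 4]
Gen 5 (s2^-1): strand 2 crosses under strand 3. Perm now: [1 3 2 4]
Gen 6 (s2^-1): strand 3 crosses under strand 2. Perm now: [1 2 3 4]
Gen 7 (s3): strand 3 crosses over strand 4. Perm now: [1 2 4 3]
Gen 8 (s2^-1): strand 2 crosses under strand 4. Perm now: [1 4 2 3]
Gen 9 (s2): strand 4 crosses over strand 2. Perm now: [1 2 4 3]

Answer: 1 2 4 3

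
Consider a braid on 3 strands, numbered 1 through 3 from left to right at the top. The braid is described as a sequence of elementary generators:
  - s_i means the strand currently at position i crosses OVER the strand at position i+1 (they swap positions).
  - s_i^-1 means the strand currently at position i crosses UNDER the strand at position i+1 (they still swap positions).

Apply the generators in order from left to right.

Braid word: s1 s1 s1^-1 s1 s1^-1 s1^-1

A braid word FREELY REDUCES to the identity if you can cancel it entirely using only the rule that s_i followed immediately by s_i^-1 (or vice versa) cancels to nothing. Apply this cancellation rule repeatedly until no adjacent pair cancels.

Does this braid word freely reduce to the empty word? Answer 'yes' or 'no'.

Answer: yes

Derivation:
Gen 1 (s1): push. Stack: [s1]
Gen 2 (s1): push. Stack: [s1 s1]
Gen 3 (s1^-1): cancels prior s1. Stack: [s1]
Gen 4 (s1): push. Stack: [s1 s1]
Gen 5 (s1^-1): cancels prior s1. Stack: [s1]
Gen 6 (s1^-1): cancels prior s1. Stack: []
Reduced word: (empty)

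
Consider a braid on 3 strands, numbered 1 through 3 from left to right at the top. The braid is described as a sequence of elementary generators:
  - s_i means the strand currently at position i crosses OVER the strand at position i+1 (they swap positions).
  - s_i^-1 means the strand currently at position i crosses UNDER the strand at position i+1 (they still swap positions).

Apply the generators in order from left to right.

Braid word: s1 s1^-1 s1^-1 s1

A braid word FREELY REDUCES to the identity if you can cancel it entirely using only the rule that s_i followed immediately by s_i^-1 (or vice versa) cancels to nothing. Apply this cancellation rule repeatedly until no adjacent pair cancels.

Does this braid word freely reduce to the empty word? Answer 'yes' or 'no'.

Answer: yes

Derivation:
Gen 1 (s1): push. Stack: [s1]
Gen 2 (s1^-1): cancels prior s1. Stack: []
Gen 3 (s1^-1): push. Stack: [s1^-1]
Gen 4 (s1): cancels prior s1^-1. Stack: []
Reduced word: (empty)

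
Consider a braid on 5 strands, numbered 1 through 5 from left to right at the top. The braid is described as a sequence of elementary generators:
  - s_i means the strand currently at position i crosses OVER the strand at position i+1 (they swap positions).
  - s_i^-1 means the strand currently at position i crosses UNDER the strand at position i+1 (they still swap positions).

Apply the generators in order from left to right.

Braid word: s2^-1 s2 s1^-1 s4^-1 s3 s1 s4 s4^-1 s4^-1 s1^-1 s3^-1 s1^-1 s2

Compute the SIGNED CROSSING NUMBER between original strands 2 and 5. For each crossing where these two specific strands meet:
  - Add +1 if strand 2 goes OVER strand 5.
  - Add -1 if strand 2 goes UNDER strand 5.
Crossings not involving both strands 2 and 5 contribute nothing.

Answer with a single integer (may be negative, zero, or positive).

Gen 1: crossing 2x3. Both 2&5? no. Sum: 0
Gen 2: crossing 3x2. Both 2&5? no. Sum: 0
Gen 3: crossing 1x2. Both 2&5? no. Sum: 0
Gen 4: crossing 4x5. Both 2&5? no. Sum: 0
Gen 5: crossing 3x5. Both 2&5? no. Sum: 0
Gen 6: crossing 2x1. Both 2&5? no. Sum: 0
Gen 7: crossing 3x4. Both 2&5? no. Sum: 0
Gen 8: crossing 4x3. Both 2&5? no. Sum: 0
Gen 9: crossing 3x4. Both 2&5? no. Sum: 0
Gen 10: crossing 1x2. Both 2&5? no. Sum: 0
Gen 11: crossing 5x4. Both 2&5? no. Sum: 0
Gen 12: crossing 2x1. Both 2&5? no. Sum: 0
Gen 13: crossing 2x4. Both 2&5? no. Sum: 0

Answer: 0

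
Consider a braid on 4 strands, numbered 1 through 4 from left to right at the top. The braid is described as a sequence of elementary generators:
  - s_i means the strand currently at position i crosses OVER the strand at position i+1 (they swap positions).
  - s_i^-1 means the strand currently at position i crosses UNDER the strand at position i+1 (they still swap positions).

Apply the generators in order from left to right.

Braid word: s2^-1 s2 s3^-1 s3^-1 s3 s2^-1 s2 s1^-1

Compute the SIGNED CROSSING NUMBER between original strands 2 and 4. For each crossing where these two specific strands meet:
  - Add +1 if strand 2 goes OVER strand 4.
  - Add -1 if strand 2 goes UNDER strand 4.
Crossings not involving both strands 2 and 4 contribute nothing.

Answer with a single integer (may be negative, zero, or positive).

Answer: -2

Derivation:
Gen 1: crossing 2x3. Both 2&4? no. Sum: 0
Gen 2: crossing 3x2. Both 2&4? no. Sum: 0
Gen 3: crossing 3x4. Both 2&4? no. Sum: 0
Gen 4: crossing 4x3. Both 2&4? no. Sum: 0
Gen 5: crossing 3x4. Both 2&4? no. Sum: 0
Gen 6: 2 under 4. Both 2&4? yes. Contrib: -1. Sum: -1
Gen 7: 4 over 2. Both 2&4? yes. Contrib: -1. Sum: -2
Gen 8: crossing 1x2. Both 2&4? no. Sum: -2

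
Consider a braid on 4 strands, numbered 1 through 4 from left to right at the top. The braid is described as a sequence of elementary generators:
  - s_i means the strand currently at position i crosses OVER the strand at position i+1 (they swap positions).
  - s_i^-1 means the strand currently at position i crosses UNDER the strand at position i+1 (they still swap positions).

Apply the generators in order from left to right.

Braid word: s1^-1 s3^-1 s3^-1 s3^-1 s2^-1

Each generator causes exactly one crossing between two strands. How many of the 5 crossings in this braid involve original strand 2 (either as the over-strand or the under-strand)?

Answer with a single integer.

Gen 1: crossing 1x2. Involves strand 2? yes. Count so far: 1
Gen 2: crossing 3x4. Involves strand 2? no. Count so far: 1
Gen 3: crossing 4x3. Involves strand 2? no. Count so far: 1
Gen 4: crossing 3x4. Involves strand 2? no. Count so far: 1
Gen 5: crossing 1x4. Involves strand 2? no. Count so far: 1

Answer: 1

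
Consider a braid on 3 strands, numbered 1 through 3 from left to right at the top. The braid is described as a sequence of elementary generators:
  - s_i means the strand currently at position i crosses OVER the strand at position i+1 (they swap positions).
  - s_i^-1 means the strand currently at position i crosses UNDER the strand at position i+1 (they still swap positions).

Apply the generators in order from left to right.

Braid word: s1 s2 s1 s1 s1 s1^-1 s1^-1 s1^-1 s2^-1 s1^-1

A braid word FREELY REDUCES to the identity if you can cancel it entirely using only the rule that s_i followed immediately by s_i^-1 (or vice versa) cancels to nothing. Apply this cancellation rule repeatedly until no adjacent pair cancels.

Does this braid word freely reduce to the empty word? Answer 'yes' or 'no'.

Answer: yes

Derivation:
Gen 1 (s1): push. Stack: [s1]
Gen 2 (s2): push. Stack: [s1 s2]
Gen 3 (s1): push. Stack: [s1 s2 s1]
Gen 4 (s1): push. Stack: [s1 s2 s1 s1]
Gen 5 (s1): push. Stack: [s1 s2 s1 s1 s1]
Gen 6 (s1^-1): cancels prior s1. Stack: [s1 s2 s1 s1]
Gen 7 (s1^-1): cancels prior s1. Stack: [s1 s2 s1]
Gen 8 (s1^-1): cancels prior s1. Stack: [s1 s2]
Gen 9 (s2^-1): cancels prior s2. Stack: [s1]
Gen 10 (s1^-1): cancels prior s1. Stack: []
Reduced word: (empty)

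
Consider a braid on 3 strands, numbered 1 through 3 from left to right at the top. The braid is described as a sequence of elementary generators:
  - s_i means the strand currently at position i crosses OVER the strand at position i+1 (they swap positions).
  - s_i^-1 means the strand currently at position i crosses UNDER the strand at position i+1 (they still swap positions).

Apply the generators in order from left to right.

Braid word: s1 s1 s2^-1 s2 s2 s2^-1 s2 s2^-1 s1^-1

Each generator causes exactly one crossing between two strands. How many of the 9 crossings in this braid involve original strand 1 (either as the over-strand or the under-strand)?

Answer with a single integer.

Answer: 3

Derivation:
Gen 1: crossing 1x2. Involves strand 1? yes. Count so far: 1
Gen 2: crossing 2x1. Involves strand 1? yes. Count so far: 2
Gen 3: crossing 2x3. Involves strand 1? no. Count so far: 2
Gen 4: crossing 3x2. Involves strand 1? no. Count so far: 2
Gen 5: crossing 2x3. Involves strand 1? no. Count so far: 2
Gen 6: crossing 3x2. Involves strand 1? no. Count so far: 2
Gen 7: crossing 2x3. Involves strand 1? no. Count so far: 2
Gen 8: crossing 3x2. Involves strand 1? no. Count so far: 2
Gen 9: crossing 1x2. Involves strand 1? yes. Count so far: 3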